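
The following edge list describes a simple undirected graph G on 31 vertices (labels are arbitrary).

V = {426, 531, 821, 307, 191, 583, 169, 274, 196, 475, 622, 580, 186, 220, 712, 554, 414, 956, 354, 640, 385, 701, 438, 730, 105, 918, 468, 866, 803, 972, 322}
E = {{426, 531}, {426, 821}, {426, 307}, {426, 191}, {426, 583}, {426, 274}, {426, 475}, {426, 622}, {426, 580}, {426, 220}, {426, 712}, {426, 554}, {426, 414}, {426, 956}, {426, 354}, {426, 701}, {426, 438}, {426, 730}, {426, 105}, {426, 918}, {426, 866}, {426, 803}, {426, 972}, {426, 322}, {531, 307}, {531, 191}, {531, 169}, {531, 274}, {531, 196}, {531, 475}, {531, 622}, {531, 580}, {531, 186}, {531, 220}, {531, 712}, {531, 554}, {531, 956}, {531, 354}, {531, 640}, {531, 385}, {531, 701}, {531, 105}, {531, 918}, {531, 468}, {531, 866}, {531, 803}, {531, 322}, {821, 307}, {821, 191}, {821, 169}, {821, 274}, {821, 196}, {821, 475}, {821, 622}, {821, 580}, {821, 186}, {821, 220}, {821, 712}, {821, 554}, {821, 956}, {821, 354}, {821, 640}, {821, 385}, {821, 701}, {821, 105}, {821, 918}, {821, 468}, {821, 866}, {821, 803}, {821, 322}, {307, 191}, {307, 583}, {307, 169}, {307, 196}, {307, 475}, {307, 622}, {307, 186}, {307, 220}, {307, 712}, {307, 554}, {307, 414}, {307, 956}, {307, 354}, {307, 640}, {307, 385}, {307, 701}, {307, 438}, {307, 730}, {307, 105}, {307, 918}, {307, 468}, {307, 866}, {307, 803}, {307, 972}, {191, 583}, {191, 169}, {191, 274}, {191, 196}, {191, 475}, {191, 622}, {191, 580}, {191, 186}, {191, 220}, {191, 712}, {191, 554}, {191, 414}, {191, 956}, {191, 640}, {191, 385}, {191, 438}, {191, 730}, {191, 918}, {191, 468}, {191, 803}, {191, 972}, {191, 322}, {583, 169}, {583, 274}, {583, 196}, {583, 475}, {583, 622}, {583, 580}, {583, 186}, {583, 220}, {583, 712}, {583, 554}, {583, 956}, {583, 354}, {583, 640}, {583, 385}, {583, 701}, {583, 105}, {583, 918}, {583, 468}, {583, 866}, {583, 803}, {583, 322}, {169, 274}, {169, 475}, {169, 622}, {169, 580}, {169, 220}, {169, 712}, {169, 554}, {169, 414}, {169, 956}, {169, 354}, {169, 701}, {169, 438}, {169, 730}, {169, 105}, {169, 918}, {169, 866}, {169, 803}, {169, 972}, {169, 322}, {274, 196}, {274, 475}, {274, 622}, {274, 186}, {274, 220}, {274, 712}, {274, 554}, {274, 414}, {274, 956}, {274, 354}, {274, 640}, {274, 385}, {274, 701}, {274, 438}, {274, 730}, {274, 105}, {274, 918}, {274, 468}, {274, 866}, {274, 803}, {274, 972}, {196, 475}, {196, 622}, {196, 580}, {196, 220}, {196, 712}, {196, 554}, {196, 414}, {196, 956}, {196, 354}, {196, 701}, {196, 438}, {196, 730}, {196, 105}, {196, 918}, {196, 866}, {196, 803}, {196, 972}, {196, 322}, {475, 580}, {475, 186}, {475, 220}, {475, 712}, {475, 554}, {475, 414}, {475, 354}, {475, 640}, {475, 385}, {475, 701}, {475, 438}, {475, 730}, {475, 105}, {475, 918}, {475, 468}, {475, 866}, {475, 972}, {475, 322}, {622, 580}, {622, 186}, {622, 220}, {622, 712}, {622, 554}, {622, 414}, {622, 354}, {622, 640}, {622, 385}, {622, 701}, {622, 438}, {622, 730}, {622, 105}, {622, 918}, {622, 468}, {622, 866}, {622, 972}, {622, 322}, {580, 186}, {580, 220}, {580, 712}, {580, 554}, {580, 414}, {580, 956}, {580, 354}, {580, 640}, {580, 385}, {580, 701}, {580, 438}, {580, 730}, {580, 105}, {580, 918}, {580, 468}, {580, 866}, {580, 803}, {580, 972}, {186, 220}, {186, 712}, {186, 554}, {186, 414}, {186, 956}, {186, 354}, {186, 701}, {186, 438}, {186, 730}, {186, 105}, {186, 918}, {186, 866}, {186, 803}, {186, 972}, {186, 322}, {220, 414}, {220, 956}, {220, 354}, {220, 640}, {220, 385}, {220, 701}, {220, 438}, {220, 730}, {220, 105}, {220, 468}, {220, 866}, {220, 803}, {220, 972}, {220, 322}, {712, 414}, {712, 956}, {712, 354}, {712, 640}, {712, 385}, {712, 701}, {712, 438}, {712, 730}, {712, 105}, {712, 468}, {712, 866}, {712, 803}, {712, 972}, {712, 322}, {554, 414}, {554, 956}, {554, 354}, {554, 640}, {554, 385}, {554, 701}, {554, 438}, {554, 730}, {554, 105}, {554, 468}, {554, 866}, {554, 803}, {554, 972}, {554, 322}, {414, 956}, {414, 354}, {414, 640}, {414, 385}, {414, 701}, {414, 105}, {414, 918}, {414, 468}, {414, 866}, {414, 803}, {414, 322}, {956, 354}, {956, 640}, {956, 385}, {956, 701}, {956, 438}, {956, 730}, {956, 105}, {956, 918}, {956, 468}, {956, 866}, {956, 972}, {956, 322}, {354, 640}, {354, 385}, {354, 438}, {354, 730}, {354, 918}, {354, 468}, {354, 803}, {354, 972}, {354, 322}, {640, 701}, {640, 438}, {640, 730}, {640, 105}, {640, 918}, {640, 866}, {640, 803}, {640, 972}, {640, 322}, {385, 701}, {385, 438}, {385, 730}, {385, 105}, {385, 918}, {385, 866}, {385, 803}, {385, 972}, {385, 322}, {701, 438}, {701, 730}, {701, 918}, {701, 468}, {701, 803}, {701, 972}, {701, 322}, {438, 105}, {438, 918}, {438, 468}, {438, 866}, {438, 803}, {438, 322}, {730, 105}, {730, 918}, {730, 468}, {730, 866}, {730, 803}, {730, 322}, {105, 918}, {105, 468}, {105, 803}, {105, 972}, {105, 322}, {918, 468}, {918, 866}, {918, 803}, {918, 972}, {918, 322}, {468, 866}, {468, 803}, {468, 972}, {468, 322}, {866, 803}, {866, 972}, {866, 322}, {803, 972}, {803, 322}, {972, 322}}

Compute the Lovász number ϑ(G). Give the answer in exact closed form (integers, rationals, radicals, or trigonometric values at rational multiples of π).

7

N(468) = {531, 821, 307, 191, 583, 274, 475, 622, 580, 220, 712, 554, 414, 956, 354, 701, 438, 730, 105, 918, 866, 803, 972, 322}, |N(468)| = 24.
deg(169) = 24; N(169) = {531, 821, 307, 191, 583, 274, 475, 622, 580, 220, 712, 554, 414, 956, 354, 701, 438, 730, 105, 918, 866, 803, 972, 322}.
Vertex 196 has 24 neighbors: 531, 821, 307, 191, 583, 274, 475, 622, 580, 220, 712, 554, 414, 956, 354, 701, 438, 730, 105, 918, 866, 803, 972, 322.
N(414) = {426, 307, 191, 169, 274, 196, 475, 622, 580, 186, 220, 712, 554, 956, 354, 640, 385, 701, 105, 918, 468, 866, 803, 322}, |N(414)| = 24.
K_{7,7,5,4,4,4} (perfect); ϑ(G) = α(G) = max{7,7,5,4,4,4} = 7.
Numerically 7.00000000.
Lovász sandwich 7 ≤ 7 ≤ 7: collapsed.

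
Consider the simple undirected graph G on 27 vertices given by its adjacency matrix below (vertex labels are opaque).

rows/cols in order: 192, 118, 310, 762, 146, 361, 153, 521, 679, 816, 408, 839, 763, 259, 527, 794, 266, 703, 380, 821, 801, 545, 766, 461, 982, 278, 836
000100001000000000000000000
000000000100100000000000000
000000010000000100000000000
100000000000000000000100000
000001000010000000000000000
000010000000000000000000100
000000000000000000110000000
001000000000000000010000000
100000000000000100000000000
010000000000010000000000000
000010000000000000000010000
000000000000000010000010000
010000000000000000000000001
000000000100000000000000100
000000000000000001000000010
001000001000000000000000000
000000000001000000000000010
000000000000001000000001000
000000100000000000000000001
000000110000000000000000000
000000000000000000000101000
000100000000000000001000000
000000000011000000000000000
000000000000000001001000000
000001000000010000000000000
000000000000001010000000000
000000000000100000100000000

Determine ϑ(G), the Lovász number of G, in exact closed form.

27*cos(pi/27)/(cos(pi/27) + 1)

N(259) = {816, 982}, |N(259)| = 2.
deg(801) = 2; N(801) = {545, 461}.
deg(839) = 2; N(839) = {266, 766}.
Vertex 821 has 2 neighbors: 153, 521.
Every vertex has degree 2 (N=27); this is C_{27}, the 27-cycle.
Distinct eigenvalues (to 5 d.p.): [2.0, 1.94609, 1.78727, 1.53209, 1.19432, 0.79216, 0.3473, -0.11629, -0.57361, -1.0, -1.37248, -1.67098, -1.87939, -1.98648].
λ_max=2, λ_min=-2*cos(pi/27); ϑ = −27·λ_min/(λ_max−λ_min) = 27*cos(pi/27)/(cos(pi/27) + 1).
ϑ(G) ≈ 13.45420409.
α=13, χ(Ḡ)=14; ϑ=27*cos(pi/27)/(cos(pi/27) + 1) lies between (both strict).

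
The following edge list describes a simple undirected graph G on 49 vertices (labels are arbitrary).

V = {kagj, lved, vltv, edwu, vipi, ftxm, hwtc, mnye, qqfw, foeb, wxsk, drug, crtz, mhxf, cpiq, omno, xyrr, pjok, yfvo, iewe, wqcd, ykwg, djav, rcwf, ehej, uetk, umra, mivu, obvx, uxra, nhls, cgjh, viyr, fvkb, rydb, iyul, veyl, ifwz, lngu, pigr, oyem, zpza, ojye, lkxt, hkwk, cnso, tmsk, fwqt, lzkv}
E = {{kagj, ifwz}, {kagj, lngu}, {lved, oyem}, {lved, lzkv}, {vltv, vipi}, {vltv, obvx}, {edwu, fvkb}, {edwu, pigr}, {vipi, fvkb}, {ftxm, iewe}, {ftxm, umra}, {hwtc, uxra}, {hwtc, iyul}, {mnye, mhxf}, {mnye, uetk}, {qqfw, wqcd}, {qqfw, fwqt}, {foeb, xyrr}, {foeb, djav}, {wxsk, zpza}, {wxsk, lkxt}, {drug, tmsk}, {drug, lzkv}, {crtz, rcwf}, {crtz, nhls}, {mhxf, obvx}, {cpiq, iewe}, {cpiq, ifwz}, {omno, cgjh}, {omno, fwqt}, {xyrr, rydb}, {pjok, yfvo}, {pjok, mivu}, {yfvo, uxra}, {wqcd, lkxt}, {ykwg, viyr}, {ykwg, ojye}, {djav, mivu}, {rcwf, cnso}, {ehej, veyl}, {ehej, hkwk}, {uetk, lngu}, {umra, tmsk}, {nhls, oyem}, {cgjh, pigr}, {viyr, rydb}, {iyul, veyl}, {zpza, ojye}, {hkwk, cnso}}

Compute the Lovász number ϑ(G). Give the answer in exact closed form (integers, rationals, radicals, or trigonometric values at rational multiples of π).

Vertex yfvo has 2 neighbors: pjok, uxra.
deg(crtz) = 2; N(crtz) = {rcwf, nhls}.
Vertex lkxt has 2 neighbors: wxsk, wqcd.
deg(rydb) = 2; N(rydb) = {xyrr, viyr}.
Regular of degree 2 on 49 vertices: this is C_{49}, the 49-cycle.
A has 25 distinct eigenvalues ≈ [2.0, 1.984, 1.935, 1.854, 1.743, 1.603, 1.437, 1.247, 1.037, 0.81, 0.569, 0.319, 0.064, -0.192, -0.445, -0.691, -0.925, -1.144, -1.345, -1.523, -1.676, -1.802, -1.898, -1.963, -1.996].
ϑ = −N·λ_min/(λ_max−λ_min) = −49·(-2*cos(pi/49))/(2−(-2*cos(pi/49))) = 49*cos(pi/49)/(cos(pi/49) + 1).
= 24.4748… (decimal).
24 ≤ 49*cos(pi/49)/(cos(pi/49) + 1) ≤ 25: both strict.

49*cos(pi/49)/(cos(pi/49) + 1)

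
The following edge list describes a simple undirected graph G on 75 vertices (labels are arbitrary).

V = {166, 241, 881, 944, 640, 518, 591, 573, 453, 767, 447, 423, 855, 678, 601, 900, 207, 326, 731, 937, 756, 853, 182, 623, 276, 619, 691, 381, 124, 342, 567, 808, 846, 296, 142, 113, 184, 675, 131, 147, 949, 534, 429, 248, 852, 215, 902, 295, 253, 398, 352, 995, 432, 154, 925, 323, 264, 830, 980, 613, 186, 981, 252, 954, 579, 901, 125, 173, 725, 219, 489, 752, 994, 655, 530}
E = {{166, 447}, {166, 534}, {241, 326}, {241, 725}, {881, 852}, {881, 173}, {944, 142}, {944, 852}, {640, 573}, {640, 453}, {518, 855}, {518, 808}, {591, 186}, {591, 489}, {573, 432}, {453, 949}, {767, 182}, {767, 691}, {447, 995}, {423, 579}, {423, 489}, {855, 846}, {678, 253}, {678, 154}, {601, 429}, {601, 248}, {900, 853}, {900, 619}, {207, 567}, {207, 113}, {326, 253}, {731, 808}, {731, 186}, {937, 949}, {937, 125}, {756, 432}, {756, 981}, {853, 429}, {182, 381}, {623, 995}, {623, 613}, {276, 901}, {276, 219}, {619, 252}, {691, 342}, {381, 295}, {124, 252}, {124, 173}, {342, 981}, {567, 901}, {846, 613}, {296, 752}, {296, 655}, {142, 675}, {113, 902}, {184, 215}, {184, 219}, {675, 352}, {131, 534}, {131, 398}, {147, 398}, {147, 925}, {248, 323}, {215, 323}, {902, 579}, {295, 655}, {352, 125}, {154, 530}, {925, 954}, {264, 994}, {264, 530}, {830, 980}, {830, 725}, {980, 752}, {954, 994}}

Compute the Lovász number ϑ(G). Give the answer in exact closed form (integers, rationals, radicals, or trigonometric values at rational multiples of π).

Vertex 925 has 2 neighbors: 147, 954.
N(994) = {264, 954}, |N(994)| = 2.
deg(881) = 2; N(881) = {852, 173}.
deg(901) = 2; N(901) = {276, 567}.
Every vertex has degree 2 (N=75); connected 2-regular on 75 ⇒ C_{75}.
spec(A) ≈ [2.0, 1.99299, 1.97199, 1.93717, 1.88875, 1.82709, 1.75261, 1.66584, 1.56739, 1.45794, 1.33826, 1.2092, 1.07165, 0.92659, 0.77503, 0.61803, 0.4567, 0.29217, 0.12558, -0.04188, -0.20906, -0.37476, -0.53784, -0.69714, -0.85156, -1.0, -1.14143, -1.27485, -1.39933, -1.51399, -1.61803, -1.71073, -1.79142, -1.85955, -1.91464, -1.9563, -1.98423, -1.99825] (distinct, 5 d.p.).
Lovász (edge-transitive): ϑ = −75·(-2*cos(pi/75))/((2)−(-2*cos(pi/75))) = 75*cos(pi/75)/(cos(pi/75) + 1).
= 37.48354585… (decimal).
Lovász sandwich 37 ≤ 75*cos(pi/75)/(cos(pi/75) + 1) ≤ 38: both strict.

75*cos(pi/75)/(cos(pi/75) + 1)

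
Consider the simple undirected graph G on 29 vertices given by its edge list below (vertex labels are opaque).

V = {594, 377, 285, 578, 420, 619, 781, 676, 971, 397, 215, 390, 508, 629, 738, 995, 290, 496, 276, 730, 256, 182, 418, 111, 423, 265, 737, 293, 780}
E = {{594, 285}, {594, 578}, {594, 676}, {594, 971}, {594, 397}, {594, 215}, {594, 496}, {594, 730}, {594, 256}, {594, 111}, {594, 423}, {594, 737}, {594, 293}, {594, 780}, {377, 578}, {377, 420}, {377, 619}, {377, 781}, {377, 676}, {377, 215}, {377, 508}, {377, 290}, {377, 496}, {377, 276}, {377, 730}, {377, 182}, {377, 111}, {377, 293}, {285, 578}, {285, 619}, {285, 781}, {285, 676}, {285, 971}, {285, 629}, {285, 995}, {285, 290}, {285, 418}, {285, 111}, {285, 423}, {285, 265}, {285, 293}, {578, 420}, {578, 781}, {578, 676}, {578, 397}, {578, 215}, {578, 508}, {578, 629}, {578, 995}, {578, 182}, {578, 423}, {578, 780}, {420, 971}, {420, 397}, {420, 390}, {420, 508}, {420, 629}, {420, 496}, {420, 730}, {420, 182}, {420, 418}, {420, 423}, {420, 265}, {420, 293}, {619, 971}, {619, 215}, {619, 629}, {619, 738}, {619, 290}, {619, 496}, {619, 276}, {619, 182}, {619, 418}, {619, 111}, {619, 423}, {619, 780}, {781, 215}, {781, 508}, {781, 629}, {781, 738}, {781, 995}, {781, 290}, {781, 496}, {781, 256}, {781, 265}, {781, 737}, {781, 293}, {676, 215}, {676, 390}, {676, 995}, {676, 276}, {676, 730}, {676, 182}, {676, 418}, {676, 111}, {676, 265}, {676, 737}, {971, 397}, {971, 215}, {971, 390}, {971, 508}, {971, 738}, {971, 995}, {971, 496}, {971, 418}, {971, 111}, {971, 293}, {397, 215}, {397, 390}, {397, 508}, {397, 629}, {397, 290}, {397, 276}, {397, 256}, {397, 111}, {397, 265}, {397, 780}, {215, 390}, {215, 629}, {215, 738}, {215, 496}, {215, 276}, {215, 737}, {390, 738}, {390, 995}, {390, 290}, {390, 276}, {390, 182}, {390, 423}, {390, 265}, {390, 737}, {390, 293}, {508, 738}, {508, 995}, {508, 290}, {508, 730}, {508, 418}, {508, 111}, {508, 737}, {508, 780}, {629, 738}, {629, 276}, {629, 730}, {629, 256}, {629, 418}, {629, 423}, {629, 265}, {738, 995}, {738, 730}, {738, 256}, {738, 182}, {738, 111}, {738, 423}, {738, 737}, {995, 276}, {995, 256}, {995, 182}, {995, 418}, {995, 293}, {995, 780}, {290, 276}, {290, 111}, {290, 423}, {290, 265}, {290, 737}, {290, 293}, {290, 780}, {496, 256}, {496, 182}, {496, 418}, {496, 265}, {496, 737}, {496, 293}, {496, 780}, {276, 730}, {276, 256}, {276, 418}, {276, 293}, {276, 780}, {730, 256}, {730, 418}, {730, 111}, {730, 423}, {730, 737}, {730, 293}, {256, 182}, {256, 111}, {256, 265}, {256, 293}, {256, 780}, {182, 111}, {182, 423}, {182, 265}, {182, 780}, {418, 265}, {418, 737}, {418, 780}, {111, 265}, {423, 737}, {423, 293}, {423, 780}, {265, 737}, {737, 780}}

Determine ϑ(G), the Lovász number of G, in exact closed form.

N(676) = {594, 377, 285, 578, 215, 390, 995, 276, 730, 182, 418, 111, 265, 737}, |N(676)| = 14.
deg(420) = 14; N(420) = {377, 578, 971, 397, 390, 508, 629, 496, 730, 182, 418, 423, 265, 293}.
Vertex 629 has 14 neighbors: 285, 578, 420, 619, 781, 397, 215, 738, 276, 730, 256, 418, 423, 265.
Vertex 290 has 14 neighbors: 377, 285, 619, 781, 397, 390, 508, 276, 111, 423, 265, 737, 293, 780.
14-regular, N=29; SR(29,14,6,7) — a Paley graph.
spec(A) ≈ [14.0, 2.193, -3.193] (distinct, 3 d.p.).
Lovász (edge-transitive): ϑ = −29·(-sqrt(29)/2 - 1/2)/((14)−(-sqrt(29)/2 - 1/2)) = sqrt(29).
ϑ(G) ≈ 5.3852.

sqrt(29)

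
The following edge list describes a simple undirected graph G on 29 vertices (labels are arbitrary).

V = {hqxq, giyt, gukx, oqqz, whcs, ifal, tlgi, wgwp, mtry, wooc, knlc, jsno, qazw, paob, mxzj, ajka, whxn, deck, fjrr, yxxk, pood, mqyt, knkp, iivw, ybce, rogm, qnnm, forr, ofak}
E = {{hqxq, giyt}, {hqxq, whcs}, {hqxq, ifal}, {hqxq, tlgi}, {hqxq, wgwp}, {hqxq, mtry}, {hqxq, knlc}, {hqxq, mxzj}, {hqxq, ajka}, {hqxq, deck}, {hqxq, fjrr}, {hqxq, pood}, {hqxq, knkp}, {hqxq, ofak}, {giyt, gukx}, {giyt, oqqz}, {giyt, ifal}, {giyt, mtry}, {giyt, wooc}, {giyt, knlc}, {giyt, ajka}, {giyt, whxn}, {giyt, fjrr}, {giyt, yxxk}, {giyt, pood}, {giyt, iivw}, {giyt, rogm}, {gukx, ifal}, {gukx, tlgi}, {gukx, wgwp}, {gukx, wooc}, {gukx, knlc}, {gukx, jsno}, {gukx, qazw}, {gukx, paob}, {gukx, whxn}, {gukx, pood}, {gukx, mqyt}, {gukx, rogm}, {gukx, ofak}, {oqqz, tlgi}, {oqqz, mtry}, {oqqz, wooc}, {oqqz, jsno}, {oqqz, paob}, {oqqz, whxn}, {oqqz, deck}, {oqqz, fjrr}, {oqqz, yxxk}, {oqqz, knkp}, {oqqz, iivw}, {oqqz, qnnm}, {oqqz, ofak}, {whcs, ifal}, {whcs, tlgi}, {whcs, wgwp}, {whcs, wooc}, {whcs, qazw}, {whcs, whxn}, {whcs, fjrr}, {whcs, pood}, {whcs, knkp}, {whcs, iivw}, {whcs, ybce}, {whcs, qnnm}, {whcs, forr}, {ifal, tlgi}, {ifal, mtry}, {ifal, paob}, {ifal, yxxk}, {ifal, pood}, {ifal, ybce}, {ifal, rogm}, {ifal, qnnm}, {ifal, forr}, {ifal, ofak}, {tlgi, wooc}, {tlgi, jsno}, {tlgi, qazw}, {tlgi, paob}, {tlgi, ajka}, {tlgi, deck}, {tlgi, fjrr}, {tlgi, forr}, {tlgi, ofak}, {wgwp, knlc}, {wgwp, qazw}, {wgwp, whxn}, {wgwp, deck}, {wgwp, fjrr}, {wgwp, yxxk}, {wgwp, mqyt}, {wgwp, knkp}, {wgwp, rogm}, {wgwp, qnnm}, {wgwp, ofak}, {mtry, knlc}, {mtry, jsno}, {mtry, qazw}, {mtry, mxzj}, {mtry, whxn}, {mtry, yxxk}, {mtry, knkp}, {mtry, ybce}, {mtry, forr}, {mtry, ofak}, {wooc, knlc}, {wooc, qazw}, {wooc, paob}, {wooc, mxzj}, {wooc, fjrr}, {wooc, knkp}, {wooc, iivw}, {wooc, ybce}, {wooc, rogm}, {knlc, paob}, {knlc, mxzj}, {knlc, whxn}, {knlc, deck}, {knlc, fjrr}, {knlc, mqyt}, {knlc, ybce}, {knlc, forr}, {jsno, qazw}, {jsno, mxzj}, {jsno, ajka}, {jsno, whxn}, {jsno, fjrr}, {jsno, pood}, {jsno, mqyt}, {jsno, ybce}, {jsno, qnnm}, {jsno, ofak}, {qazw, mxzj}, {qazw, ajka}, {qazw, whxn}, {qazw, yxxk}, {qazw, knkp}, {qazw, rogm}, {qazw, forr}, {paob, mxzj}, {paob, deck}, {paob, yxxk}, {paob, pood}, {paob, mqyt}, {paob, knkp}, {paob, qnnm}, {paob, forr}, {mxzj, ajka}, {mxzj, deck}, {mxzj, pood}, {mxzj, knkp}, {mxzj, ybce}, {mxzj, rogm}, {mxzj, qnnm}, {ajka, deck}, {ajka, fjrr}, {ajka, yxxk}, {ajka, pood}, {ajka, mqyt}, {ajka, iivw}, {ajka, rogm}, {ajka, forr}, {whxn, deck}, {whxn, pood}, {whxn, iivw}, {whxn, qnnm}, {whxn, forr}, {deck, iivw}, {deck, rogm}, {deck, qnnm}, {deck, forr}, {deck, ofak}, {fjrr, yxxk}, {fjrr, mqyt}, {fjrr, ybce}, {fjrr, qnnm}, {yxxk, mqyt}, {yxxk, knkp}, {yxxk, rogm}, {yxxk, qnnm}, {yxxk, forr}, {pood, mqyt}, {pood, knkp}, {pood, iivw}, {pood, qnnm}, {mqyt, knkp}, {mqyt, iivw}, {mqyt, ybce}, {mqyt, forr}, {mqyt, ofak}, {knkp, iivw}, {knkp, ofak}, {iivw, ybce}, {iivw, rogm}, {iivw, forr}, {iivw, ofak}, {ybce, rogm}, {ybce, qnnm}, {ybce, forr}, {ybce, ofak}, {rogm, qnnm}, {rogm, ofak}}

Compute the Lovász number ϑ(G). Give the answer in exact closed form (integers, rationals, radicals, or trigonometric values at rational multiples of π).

deg(mqyt) = 14; N(mqyt) = {gukx, wgwp, knlc, jsno, paob, ajka, fjrr, yxxk, pood, knkp, iivw, ybce, forr, ofak}.
deg(ajka) = 14; N(ajka) = {hqxq, giyt, tlgi, jsno, qazw, mxzj, deck, fjrr, yxxk, pood, mqyt, iivw, rogm, forr}.
N(qazw) = {gukx, whcs, tlgi, wgwp, mtry, wooc, jsno, mxzj, ajka, whxn, yxxk, knkp, rogm, forr}, |N(qazw)| = 14.
deg(knlc) = 14; N(knlc) = {hqxq, giyt, gukx, wgwp, mtry, wooc, paob, mxzj, whxn, deck, fjrr, mqyt, ybce, forr}.
deg(v) = 14 for all v (|V|=29); Paley(29): SR with (k,λ,μ)=(14,6,7).
Distinct eigenvalues (to 4 d.p.): [14.0, 2.1926, -3.1926].
ϑ = −N·λ_min/(λ_max−λ_min) = −29·(-sqrt(29)/2 - 1/2)/(14−(-sqrt(29)/2 - 1/2)) = sqrt(29).
ϑ(G) ≈ 5.385165.

sqrt(29)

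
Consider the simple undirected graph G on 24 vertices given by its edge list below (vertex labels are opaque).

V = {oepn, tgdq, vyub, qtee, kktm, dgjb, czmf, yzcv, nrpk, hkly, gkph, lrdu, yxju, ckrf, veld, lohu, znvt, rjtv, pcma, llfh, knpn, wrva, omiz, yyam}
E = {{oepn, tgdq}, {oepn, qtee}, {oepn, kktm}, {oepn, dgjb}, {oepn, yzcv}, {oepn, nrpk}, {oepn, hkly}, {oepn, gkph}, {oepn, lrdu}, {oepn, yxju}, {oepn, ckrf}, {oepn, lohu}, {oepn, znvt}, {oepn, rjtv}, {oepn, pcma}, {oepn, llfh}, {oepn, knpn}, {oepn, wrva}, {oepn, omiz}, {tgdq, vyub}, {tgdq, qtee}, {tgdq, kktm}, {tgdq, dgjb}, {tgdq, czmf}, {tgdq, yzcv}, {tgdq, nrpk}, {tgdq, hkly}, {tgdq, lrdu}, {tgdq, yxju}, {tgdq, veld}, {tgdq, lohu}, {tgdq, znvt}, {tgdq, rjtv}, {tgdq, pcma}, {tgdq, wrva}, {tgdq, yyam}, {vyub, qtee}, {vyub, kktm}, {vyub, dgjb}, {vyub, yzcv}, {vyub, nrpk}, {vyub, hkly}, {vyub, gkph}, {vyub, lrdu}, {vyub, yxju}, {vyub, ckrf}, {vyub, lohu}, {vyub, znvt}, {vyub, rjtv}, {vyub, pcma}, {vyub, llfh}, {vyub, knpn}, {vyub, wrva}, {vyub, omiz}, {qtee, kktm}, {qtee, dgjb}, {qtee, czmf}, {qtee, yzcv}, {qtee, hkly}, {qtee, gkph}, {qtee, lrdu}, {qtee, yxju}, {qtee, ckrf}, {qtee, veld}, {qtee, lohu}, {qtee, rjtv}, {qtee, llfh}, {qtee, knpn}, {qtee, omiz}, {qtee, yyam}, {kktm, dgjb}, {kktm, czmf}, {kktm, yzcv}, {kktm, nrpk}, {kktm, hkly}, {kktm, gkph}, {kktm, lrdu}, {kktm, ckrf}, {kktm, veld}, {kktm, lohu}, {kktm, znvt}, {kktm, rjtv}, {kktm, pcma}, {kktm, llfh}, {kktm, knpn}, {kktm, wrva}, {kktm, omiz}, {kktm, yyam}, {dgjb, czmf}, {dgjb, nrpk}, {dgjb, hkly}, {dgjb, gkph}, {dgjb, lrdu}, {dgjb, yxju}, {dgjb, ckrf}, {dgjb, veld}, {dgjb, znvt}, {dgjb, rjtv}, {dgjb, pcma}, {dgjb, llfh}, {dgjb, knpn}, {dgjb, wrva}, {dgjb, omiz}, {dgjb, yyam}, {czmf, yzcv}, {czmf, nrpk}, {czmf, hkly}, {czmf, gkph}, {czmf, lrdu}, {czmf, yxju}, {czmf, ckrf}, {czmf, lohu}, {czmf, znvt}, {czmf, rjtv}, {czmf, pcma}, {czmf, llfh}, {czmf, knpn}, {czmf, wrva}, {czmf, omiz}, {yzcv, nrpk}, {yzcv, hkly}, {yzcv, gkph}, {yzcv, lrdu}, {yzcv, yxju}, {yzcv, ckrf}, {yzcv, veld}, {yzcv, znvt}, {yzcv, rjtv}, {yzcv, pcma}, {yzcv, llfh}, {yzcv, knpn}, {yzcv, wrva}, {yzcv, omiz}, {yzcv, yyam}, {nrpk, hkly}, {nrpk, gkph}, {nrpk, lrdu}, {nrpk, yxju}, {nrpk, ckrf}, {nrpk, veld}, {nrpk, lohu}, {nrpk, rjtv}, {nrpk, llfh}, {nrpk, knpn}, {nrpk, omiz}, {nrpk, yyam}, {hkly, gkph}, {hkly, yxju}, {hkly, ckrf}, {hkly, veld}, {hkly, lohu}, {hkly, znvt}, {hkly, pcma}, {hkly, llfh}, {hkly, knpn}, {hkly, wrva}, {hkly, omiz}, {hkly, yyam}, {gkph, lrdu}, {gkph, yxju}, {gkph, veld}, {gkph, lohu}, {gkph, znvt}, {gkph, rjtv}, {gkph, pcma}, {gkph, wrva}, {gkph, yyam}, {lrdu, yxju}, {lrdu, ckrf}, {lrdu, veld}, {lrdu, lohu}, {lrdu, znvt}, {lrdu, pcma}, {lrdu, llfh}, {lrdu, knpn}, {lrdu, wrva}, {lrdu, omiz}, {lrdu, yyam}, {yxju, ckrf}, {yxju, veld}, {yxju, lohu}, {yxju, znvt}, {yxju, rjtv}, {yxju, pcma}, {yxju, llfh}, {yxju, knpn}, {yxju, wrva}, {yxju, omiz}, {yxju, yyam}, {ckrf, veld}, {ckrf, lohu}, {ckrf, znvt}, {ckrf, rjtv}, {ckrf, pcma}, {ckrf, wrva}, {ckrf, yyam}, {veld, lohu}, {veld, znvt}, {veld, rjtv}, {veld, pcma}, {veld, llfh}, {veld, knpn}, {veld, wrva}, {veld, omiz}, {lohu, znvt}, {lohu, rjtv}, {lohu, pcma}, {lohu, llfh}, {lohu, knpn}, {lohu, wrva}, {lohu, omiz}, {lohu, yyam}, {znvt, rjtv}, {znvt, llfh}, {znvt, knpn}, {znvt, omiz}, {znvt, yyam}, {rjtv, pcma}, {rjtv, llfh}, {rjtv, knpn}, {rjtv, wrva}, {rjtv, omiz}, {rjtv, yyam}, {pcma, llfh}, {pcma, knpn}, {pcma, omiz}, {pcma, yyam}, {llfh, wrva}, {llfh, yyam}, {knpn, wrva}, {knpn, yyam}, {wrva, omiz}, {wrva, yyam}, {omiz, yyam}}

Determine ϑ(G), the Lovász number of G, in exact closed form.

6

deg(oepn) = 19; N(oepn) = {tgdq, qtee, kktm, dgjb, yzcv, nrpk, hkly, gkph, lrdu, yxju, ckrf, lohu, znvt, rjtv, pcma, llfh, knpn, wrva, omiz}.
deg(hkly) = 21; N(hkly) = {oepn, tgdq, vyub, qtee, kktm, dgjb, czmf, yzcv, nrpk, gkph, yxju, ckrf, veld, lohu, znvt, pcma, llfh, knpn, wrva, omiz, yyam}.
N(qtee) = {oepn, tgdq, vyub, kktm, dgjb, czmf, yzcv, hkly, gkph, lrdu, yxju, ckrf, veld, lohu, rjtv, llfh, knpn, omiz, yyam}, |N(qtee)| = 19.
deg(ckrf) = 18; N(ckrf) = {oepn, vyub, qtee, kktm, dgjb, czmf, yzcv, nrpk, hkly, lrdu, yxju, veld, lohu, znvt, rjtv, pcma, wrva, yyam}.
Complete 6-partite, parts [6, 5, 5, 3, 3, 2]: perfect, ϑ = α = 6.
= 6.00000… (decimal).
6 ≤ 6 ≤ 6: collapsed.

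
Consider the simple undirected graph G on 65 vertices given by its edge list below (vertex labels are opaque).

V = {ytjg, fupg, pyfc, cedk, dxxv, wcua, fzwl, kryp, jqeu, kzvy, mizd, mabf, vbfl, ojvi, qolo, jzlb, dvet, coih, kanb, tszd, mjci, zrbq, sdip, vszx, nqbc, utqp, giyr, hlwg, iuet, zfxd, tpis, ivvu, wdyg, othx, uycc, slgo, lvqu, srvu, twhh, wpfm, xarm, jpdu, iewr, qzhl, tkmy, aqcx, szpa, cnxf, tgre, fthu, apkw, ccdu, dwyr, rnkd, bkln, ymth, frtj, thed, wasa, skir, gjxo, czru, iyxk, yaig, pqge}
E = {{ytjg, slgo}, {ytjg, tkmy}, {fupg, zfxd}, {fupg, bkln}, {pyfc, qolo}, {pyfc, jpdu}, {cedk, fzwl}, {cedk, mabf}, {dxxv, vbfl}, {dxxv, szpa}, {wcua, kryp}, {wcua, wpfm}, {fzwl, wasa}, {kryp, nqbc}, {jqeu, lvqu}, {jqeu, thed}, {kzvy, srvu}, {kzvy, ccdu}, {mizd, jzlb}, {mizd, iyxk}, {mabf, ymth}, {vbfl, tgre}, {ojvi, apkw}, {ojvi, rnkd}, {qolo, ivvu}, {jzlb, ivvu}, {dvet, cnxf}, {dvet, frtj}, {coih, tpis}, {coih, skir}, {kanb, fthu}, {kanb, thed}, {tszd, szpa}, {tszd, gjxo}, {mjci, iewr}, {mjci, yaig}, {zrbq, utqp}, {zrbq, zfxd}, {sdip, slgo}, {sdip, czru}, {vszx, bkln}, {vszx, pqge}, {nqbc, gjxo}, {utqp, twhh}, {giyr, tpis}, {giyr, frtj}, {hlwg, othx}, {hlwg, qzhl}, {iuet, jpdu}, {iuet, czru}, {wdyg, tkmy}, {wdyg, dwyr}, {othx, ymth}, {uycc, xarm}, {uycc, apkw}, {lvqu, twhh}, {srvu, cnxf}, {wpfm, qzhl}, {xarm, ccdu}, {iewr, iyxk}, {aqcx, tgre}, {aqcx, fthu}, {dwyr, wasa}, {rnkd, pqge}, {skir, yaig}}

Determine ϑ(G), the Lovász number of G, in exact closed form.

Vertex othx has 2 neighbors: hlwg, ymth.
Vertex dvet has 2 neighbors: cnxf, frtj.
deg(dwyr) = 2; N(dwyr) = {wdyg, wasa}.
N(vbfl) = {dxxv, tgre}, |N(vbfl)| = 2.
2-regular, N=65; the odd cycle C_{65}.
spec(A) ≈ [2.0, 1.991, 1.963, 1.916, 1.852, 1.771, 1.673, 1.559, 1.431, 1.29, 1.136, 0.972, 0.799, 0.618, 0.432, 0.241, 0.048, -0.145, -0.337, -0.525, -0.709, -0.886, -1.055, -1.214, -1.362, -1.497, -1.618, -1.724, -1.814, -1.887, -1.942, -1.979, -1.998] (distinct, 3 d.p.).
ϑ = −N·λ_min/(λ_max−λ_min) = −65·(-2*cos(pi/65))/(2−(-2*cos(pi/65))) = 65*cos(pi/65)/(cos(pi/65) + 1).
= 32.48101260… (decimal).
Check 32 ≤ 65*cos(pi/65)/(cos(pi/65) + 1) ≤ 33: both strict.

65*cos(pi/65)/(cos(pi/65) + 1)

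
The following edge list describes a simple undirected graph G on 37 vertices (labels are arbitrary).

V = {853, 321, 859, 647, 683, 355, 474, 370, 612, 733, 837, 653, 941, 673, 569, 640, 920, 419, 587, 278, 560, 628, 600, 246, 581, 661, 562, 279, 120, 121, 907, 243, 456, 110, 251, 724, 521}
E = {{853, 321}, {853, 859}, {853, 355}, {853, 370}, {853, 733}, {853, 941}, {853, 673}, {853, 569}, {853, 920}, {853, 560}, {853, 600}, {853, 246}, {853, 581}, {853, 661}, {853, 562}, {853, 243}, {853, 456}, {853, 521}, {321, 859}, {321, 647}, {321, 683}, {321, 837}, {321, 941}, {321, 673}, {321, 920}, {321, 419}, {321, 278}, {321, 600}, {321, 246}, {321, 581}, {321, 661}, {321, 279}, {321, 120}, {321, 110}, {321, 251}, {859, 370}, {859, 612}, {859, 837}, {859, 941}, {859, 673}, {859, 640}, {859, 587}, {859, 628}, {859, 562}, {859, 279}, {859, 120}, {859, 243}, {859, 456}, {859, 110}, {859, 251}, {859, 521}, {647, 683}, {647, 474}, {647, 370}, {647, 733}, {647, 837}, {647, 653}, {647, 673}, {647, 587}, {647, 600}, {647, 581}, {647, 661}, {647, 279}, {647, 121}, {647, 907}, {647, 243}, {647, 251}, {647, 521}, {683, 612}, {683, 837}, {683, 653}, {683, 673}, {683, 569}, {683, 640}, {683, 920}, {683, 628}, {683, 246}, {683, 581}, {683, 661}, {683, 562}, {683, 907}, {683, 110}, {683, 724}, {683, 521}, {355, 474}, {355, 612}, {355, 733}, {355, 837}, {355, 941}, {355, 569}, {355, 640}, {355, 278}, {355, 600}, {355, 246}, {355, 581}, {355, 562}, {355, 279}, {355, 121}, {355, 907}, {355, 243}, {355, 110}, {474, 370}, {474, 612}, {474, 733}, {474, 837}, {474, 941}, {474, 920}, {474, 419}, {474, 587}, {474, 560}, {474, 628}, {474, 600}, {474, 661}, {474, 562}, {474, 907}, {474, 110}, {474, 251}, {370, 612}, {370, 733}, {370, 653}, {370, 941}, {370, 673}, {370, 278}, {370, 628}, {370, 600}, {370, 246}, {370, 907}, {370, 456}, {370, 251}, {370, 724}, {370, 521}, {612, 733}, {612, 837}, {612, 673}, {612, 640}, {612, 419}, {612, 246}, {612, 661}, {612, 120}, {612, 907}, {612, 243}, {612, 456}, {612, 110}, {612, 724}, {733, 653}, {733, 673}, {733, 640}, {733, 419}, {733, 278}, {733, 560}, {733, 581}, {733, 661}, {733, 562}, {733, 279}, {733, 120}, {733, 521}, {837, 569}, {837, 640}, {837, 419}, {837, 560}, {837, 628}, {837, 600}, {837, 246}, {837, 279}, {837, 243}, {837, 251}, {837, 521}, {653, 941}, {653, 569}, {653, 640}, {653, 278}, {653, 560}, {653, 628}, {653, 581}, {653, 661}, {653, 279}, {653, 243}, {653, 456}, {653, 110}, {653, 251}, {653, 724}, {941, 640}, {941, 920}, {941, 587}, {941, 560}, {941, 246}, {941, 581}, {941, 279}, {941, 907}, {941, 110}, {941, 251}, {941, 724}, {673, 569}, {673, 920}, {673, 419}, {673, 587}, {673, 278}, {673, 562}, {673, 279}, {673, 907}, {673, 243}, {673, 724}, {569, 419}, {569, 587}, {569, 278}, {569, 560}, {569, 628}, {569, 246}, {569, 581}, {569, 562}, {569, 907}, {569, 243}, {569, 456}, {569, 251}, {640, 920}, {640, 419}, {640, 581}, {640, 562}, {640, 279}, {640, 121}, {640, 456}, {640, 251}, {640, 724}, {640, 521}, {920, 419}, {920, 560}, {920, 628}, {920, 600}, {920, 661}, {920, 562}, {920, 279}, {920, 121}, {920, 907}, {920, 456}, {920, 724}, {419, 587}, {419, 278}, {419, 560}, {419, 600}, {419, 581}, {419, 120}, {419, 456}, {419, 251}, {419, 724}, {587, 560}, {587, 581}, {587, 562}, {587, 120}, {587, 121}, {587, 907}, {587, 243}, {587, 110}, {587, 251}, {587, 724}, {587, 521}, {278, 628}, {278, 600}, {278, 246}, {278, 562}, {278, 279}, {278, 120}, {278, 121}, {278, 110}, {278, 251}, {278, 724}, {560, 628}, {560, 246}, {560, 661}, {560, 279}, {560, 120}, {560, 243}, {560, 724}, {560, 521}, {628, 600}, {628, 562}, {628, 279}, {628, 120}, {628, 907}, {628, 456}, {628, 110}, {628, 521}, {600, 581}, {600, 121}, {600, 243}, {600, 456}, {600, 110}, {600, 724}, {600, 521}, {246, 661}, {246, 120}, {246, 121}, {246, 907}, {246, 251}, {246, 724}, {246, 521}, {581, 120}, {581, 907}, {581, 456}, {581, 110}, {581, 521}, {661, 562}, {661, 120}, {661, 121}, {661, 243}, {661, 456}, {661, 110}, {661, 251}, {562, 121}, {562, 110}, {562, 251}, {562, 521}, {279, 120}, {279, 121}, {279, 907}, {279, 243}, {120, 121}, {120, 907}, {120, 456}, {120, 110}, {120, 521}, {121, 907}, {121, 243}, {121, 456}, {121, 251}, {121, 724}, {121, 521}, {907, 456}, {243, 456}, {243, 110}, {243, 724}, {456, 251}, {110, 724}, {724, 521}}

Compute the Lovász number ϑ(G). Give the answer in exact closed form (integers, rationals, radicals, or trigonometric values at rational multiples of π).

sqrt(37)

Vertex 569 has 18 neighbors: 853, 683, 355, 837, 653, 673, 419, 587, 278, 560, 628, 246, 581, 562, 907, 243, 456, 251.
N(456) = {853, 859, 370, 612, 653, 569, 640, 920, 419, 628, 600, 581, 661, 120, 121, 907, 243, 251}, |N(456)| = 18.
deg(683) = 18; N(683) = {321, 647, 612, 837, 653, 673, 569, 640, 920, 628, 246, 581, 661, 562, 907, 110, 724, 521}.
N(562) = {853, 859, 683, 355, 474, 733, 673, 569, 640, 920, 587, 278, 628, 661, 121, 110, 251, 521}, |N(562)| = 18.
deg(v) = 18 for all v (|V|=37); SR(37,18,8,9) — a Paley graph.
spec(A) ≈ [18.0, 2.54138, -3.54138] (distinct, 5 d.p.).
−37·(-sqrt(37)/2 - 1/2) / ((18)−(-sqrt(37)/2 - 1/2)) = sqrt(37) = ϑ(G).
= 6.082762530… (decimal).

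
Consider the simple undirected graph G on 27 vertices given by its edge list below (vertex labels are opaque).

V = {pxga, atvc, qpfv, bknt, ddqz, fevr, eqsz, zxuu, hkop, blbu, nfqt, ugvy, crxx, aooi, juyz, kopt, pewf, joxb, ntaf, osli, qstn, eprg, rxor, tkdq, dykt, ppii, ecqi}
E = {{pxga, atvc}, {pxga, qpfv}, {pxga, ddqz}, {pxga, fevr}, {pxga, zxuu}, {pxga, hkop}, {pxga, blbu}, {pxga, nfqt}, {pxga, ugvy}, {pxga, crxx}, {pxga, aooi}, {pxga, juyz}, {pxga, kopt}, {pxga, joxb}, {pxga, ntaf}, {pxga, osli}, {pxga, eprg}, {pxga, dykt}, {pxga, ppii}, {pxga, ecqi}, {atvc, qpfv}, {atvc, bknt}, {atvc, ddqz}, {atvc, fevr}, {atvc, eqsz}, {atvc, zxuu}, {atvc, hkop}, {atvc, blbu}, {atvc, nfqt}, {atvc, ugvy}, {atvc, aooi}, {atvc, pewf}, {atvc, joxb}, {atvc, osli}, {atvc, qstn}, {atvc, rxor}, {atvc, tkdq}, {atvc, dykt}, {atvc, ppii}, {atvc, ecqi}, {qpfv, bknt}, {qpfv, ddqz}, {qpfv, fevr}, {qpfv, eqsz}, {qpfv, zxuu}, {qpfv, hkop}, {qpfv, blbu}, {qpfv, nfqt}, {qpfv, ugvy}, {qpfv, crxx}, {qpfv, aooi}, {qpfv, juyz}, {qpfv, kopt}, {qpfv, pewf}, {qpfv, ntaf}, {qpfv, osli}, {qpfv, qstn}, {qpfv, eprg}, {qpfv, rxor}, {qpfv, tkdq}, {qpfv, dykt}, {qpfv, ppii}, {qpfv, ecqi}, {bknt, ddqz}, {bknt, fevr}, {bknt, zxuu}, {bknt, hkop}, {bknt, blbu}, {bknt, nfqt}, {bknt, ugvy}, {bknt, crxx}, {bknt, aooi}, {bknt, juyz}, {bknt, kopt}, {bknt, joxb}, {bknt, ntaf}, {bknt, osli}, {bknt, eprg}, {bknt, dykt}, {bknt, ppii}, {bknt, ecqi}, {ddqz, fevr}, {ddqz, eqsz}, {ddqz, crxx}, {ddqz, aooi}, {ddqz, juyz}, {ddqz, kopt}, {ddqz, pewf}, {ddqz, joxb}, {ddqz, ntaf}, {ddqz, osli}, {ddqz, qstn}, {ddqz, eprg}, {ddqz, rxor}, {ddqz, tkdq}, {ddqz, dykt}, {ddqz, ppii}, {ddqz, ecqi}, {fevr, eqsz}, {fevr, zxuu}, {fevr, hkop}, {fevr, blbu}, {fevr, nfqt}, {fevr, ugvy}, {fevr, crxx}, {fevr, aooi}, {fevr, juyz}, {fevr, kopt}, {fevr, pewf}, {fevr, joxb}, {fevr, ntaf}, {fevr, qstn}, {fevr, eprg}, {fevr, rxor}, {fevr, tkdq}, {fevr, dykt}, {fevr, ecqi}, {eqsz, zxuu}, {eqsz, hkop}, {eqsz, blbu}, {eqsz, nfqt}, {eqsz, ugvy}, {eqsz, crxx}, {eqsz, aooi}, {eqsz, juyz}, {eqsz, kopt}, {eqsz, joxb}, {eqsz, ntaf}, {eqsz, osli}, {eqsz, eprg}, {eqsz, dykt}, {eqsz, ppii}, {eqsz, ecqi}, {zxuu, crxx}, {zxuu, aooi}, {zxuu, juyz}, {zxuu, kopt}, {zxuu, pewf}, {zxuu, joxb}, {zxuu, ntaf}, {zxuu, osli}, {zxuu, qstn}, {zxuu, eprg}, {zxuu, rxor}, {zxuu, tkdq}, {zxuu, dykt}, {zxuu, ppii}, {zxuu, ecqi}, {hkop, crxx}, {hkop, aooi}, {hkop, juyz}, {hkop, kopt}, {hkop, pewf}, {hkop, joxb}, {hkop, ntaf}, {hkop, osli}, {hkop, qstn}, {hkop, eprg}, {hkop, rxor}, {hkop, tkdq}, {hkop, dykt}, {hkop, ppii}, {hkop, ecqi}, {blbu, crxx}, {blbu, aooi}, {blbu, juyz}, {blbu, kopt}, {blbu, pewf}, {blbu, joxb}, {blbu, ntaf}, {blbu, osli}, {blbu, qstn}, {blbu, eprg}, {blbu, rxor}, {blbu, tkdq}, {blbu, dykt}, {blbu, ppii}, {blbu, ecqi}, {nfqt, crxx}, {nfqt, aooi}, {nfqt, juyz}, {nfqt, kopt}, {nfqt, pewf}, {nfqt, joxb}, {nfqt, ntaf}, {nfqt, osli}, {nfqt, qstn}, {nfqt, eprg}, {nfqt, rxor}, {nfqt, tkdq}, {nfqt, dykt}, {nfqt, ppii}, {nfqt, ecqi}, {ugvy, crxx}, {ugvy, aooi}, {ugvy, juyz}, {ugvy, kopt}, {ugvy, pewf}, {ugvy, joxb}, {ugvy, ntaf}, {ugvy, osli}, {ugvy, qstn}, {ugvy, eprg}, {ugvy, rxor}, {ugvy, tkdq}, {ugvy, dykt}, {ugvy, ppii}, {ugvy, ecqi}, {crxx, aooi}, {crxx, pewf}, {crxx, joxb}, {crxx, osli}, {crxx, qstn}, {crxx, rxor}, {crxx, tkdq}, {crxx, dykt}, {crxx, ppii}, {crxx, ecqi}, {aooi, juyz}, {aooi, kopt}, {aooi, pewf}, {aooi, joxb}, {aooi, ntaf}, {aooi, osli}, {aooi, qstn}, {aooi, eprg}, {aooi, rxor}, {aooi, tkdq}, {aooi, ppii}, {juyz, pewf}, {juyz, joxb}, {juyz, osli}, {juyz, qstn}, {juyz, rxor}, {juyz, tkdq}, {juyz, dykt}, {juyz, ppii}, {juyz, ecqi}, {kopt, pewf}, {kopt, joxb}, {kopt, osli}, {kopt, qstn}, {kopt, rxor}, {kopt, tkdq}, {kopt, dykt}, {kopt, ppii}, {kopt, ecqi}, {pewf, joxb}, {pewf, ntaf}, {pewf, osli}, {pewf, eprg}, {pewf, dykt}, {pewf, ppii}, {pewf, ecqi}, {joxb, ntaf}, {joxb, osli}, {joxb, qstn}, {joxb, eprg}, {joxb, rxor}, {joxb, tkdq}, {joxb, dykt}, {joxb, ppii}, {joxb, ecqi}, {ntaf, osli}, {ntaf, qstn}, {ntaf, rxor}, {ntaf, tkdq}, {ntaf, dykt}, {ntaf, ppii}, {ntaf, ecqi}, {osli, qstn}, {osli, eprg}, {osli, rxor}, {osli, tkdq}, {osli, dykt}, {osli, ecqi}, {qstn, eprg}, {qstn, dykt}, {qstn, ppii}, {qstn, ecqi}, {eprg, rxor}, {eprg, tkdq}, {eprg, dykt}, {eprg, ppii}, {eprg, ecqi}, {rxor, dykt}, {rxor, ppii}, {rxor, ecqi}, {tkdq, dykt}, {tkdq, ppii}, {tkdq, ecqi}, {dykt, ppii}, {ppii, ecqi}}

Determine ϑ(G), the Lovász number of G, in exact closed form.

7

N(ugvy) = {pxga, atvc, qpfv, bknt, fevr, eqsz, crxx, aooi, juyz, kopt, pewf, joxb, ntaf, osli, qstn, eprg, rxor, tkdq, dykt, ppii, ecqi}, |N(ugvy)| = 21.
deg(zxuu) = 21; N(zxuu) = {pxga, atvc, qpfv, bknt, fevr, eqsz, crxx, aooi, juyz, kopt, pewf, joxb, ntaf, osli, qstn, eprg, rxor, tkdq, dykt, ppii, ecqi}.
Vertex ppii has 24 neighbors: pxga, atvc, qpfv, bknt, ddqz, eqsz, zxuu, hkop, blbu, nfqt, ugvy, crxx, aooi, juyz, kopt, pewf, joxb, ntaf, qstn, eprg, rxor, tkdq, dykt, ecqi.
deg(crxx) = 21; N(crxx) = {pxga, qpfv, bknt, ddqz, fevr, eqsz, zxuu, hkop, blbu, nfqt, ugvy, aooi, pewf, joxb, osli, qstn, rxor, tkdq, dykt, ppii, ecqi}.
6 parts of sizes [7, 6, 6, 3, 3, 2]; α(G) = 7 = ϑ (perfect).
ϑ(G) ≈ 7.0000000.
Sandwich: α(G)=7 ≤ ϑ(G)=7 ≤ χ(Ḡ)=7 (collapsed).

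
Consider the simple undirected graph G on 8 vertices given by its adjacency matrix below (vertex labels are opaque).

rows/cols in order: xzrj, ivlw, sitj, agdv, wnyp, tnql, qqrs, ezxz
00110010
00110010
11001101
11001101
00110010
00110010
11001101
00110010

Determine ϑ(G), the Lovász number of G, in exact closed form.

N(tnql) = {sitj, agdv, qqrs}, |N(tnql)| = 3.
deg(xzrj) = 3; N(xzrj) = {sitj, agdv, qqrs}.
Vertex ivlw has 3 neighbors: sitj, agdv, qqrs.
Vertex ezxz has 3 neighbors: sitj, agdv, qqrs.
Complete multipartite on [5, 3]: sandwich collapses at ϑ=5.
Numerically 5.000000.
5 ≤ 5 ≤ 5: collapsed.

5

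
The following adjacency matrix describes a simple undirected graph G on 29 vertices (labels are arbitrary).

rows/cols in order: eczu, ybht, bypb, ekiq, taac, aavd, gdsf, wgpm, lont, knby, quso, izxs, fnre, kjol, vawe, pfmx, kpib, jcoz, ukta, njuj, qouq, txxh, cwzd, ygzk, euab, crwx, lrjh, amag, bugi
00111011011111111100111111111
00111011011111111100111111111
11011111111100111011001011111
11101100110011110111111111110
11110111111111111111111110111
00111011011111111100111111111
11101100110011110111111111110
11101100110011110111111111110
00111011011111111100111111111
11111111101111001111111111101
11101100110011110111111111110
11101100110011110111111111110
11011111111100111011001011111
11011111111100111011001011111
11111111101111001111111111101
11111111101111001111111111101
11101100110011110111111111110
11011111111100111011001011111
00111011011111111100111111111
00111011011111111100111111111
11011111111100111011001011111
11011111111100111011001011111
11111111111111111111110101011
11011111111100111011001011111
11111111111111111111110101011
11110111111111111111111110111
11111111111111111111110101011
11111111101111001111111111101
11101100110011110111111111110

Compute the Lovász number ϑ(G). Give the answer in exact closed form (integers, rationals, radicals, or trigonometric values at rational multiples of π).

7

N(euab) = {eczu, ybht, bypb, ekiq, taac, aavd, gdsf, wgpm, lont, knby, quso, izxs, fnre, kjol, vawe, pfmx, kpib, jcoz, ukta, njuj, qouq, txxh, ygzk, crwx, amag, bugi}, |N(euab)| = 26.
N(izxs) = {eczu, ybht, bypb, taac, aavd, lont, knby, fnre, kjol, vawe, pfmx, jcoz, ukta, njuj, qouq, txxh, cwzd, ygzk, euab, crwx, lrjh, amag}, |N(izxs)| = 22.
N(fnre) = {eczu, ybht, ekiq, taac, aavd, gdsf, wgpm, lont, knby, quso, izxs, vawe, pfmx, kpib, ukta, njuj, cwzd, euab, crwx, lrjh, amag, bugi}, |N(fnre)| = 22.
Vertex njuj has 23 neighbors: bypb, ekiq, taac, gdsf, wgpm, knby, quso, izxs, fnre, kjol, vawe, pfmx, kpib, jcoz, qouq, txxh, cwzd, ygzk, euab, crwx, lrjh, amag, bugi.
Complete 6-partite, parts [7, 7, 6, 4, 3, 2]: perfect, ϑ = α = 7.
= 7.000000000… (decimal).
α=7, χ(Ḡ)=7; ϑ=7 lies between (collapsed).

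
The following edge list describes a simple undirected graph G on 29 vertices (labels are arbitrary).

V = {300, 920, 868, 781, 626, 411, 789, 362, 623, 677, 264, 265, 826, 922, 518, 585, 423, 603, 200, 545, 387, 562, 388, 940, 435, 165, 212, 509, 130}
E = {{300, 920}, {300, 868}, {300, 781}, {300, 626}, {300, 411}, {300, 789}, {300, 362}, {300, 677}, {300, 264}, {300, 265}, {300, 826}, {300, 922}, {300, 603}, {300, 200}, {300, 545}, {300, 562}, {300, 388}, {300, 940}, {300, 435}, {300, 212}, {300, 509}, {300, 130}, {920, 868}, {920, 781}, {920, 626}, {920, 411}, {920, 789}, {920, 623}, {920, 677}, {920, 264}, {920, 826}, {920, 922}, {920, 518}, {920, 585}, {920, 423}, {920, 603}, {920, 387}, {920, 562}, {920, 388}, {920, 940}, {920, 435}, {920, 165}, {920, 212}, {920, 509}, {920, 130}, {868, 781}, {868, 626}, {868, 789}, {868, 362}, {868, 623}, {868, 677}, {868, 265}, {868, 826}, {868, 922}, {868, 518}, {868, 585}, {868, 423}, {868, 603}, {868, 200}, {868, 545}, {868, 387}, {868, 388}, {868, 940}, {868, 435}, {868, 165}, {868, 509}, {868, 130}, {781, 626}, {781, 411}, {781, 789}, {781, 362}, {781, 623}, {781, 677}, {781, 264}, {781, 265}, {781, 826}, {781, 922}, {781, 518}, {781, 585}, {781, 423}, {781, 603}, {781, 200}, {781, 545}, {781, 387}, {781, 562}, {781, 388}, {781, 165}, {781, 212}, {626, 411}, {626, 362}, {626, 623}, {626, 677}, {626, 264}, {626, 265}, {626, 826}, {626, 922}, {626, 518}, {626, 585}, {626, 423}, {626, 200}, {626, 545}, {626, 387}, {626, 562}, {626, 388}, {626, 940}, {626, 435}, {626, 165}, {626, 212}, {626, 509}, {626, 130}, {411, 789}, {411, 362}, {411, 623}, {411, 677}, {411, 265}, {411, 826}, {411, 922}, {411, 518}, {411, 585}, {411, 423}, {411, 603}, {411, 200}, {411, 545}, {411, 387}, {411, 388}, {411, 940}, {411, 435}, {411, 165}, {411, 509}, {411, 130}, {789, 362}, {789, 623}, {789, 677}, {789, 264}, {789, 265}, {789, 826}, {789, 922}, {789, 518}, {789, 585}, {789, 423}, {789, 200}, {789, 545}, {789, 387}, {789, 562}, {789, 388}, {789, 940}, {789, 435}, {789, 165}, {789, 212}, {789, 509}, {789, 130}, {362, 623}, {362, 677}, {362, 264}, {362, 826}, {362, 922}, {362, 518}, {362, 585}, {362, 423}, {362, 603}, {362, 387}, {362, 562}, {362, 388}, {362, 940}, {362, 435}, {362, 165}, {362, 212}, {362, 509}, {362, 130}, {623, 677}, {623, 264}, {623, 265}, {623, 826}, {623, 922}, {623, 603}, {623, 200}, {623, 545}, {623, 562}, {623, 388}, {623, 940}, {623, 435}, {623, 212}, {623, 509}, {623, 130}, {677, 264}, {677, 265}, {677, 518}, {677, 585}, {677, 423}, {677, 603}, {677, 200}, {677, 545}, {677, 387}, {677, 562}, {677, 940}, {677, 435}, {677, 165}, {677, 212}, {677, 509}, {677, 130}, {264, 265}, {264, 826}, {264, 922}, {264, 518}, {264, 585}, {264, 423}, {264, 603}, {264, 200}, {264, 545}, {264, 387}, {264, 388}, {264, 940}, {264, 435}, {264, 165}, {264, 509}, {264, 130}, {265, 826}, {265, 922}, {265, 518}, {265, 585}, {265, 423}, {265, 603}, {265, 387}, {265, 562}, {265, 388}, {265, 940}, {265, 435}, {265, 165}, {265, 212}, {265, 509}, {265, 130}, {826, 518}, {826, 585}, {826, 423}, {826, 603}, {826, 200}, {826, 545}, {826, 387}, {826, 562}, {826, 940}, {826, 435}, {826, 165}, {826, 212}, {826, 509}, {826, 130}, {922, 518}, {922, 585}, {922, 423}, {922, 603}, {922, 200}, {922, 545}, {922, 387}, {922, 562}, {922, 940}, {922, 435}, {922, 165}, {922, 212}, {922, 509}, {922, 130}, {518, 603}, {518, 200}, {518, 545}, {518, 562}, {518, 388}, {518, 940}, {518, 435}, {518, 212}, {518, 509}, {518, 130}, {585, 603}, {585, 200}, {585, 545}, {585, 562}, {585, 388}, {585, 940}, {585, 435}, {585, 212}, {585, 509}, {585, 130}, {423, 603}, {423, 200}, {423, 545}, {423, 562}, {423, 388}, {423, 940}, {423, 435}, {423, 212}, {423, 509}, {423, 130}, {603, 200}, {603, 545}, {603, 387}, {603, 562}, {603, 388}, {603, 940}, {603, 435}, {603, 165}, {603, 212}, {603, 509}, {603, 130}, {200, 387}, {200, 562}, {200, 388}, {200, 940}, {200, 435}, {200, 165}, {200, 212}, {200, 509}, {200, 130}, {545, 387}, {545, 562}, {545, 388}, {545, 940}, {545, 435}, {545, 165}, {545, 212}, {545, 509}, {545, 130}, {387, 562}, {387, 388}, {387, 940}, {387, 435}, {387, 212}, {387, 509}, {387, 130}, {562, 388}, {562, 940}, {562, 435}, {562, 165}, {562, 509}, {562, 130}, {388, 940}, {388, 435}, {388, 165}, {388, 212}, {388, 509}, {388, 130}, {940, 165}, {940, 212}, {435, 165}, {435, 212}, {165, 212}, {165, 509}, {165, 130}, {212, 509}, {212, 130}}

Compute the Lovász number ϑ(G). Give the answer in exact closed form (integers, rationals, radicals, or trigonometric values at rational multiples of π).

N(130) = {300, 920, 868, 626, 411, 789, 362, 623, 677, 264, 265, 826, 922, 518, 585, 423, 603, 200, 545, 387, 562, 388, 165, 212}, |N(130)| = 24.
N(603) = {300, 920, 868, 781, 411, 362, 623, 677, 264, 265, 826, 922, 518, 585, 423, 200, 545, 387, 562, 388, 940, 435, 165, 212, 509, 130}, |N(603)| = 26.
N(300) = {920, 868, 781, 626, 411, 789, 362, 677, 264, 265, 826, 922, 603, 200, 545, 562, 388, 940, 435, 212, 509, 130}, |N(300)| = 22.
Vertex 585 has 22 neighbors: 920, 868, 781, 626, 411, 789, 362, 677, 264, 265, 826, 922, 603, 200, 545, 562, 388, 940, 435, 212, 509, 130.
6 parts of sizes [7, 5, 5, 5, 4, 3]; α(G) = 7 = ϑ (perfect).
≈ 7.000000 (to 6 d.p.).
Lovász sandwich 7 ≤ 7 ≤ 7: collapsed.

7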